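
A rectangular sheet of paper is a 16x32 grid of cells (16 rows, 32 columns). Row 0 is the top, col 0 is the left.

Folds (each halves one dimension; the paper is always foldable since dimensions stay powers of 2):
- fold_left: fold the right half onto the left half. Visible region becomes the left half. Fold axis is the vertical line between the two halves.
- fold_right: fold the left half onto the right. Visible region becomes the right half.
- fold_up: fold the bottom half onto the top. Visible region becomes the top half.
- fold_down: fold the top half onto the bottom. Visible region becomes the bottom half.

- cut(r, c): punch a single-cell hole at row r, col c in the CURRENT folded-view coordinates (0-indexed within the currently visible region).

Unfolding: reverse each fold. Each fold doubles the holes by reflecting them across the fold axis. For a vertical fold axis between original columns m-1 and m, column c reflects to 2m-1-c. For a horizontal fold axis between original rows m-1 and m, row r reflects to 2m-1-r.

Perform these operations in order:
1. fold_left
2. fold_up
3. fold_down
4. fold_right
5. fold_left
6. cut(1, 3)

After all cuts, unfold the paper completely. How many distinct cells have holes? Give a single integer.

Answer: 32

Derivation:
Op 1 fold_left: fold axis v@16; visible region now rows[0,16) x cols[0,16) = 16x16
Op 2 fold_up: fold axis h@8; visible region now rows[0,8) x cols[0,16) = 8x16
Op 3 fold_down: fold axis h@4; visible region now rows[4,8) x cols[0,16) = 4x16
Op 4 fold_right: fold axis v@8; visible region now rows[4,8) x cols[8,16) = 4x8
Op 5 fold_left: fold axis v@12; visible region now rows[4,8) x cols[8,12) = 4x4
Op 6 cut(1, 3): punch at orig (5,11); cuts so far [(5, 11)]; region rows[4,8) x cols[8,12) = 4x4
Unfold 1 (reflect across v@12): 2 holes -> [(5, 11), (5, 12)]
Unfold 2 (reflect across v@8): 4 holes -> [(5, 3), (5, 4), (5, 11), (5, 12)]
Unfold 3 (reflect across h@4): 8 holes -> [(2, 3), (2, 4), (2, 11), (2, 12), (5, 3), (5, 4), (5, 11), (5, 12)]
Unfold 4 (reflect across h@8): 16 holes -> [(2, 3), (2, 4), (2, 11), (2, 12), (5, 3), (5, 4), (5, 11), (5, 12), (10, 3), (10, 4), (10, 11), (10, 12), (13, 3), (13, 4), (13, 11), (13, 12)]
Unfold 5 (reflect across v@16): 32 holes -> [(2, 3), (2, 4), (2, 11), (2, 12), (2, 19), (2, 20), (2, 27), (2, 28), (5, 3), (5, 4), (5, 11), (5, 12), (5, 19), (5, 20), (5, 27), (5, 28), (10, 3), (10, 4), (10, 11), (10, 12), (10, 19), (10, 20), (10, 27), (10, 28), (13, 3), (13, 4), (13, 11), (13, 12), (13, 19), (13, 20), (13, 27), (13, 28)]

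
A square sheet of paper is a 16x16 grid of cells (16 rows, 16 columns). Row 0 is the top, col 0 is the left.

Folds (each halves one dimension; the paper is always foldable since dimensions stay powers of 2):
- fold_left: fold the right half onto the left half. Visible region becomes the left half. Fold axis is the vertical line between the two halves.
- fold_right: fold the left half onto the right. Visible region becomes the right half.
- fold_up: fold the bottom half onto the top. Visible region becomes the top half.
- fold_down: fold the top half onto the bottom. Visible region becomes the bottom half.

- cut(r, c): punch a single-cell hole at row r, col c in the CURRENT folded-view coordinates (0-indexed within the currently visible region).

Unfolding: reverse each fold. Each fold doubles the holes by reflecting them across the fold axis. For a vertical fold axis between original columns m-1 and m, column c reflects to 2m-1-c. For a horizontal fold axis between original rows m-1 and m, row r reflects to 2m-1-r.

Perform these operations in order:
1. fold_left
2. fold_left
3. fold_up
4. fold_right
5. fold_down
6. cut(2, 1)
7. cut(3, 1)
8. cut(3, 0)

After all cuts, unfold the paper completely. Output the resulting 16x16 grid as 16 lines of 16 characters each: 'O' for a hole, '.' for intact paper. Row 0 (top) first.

Answer: OOOOOOOOOOOOOOOO
O..OO..OO..OO..O
................
................
................
................
O..OO..OO..OO..O
OOOOOOOOOOOOOOOO
OOOOOOOOOOOOOOOO
O..OO..OO..OO..O
................
................
................
................
O..OO..OO..OO..O
OOOOOOOOOOOOOOOO

Derivation:
Op 1 fold_left: fold axis v@8; visible region now rows[0,16) x cols[0,8) = 16x8
Op 2 fold_left: fold axis v@4; visible region now rows[0,16) x cols[0,4) = 16x4
Op 3 fold_up: fold axis h@8; visible region now rows[0,8) x cols[0,4) = 8x4
Op 4 fold_right: fold axis v@2; visible region now rows[0,8) x cols[2,4) = 8x2
Op 5 fold_down: fold axis h@4; visible region now rows[4,8) x cols[2,4) = 4x2
Op 6 cut(2, 1): punch at orig (6,3); cuts so far [(6, 3)]; region rows[4,8) x cols[2,4) = 4x2
Op 7 cut(3, 1): punch at orig (7,3); cuts so far [(6, 3), (7, 3)]; region rows[4,8) x cols[2,4) = 4x2
Op 8 cut(3, 0): punch at orig (7,2); cuts so far [(6, 3), (7, 2), (7, 3)]; region rows[4,8) x cols[2,4) = 4x2
Unfold 1 (reflect across h@4): 6 holes -> [(0, 2), (0, 3), (1, 3), (6, 3), (7, 2), (7, 3)]
Unfold 2 (reflect across v@2): 12 holes -> [(0, 0), (0, 1), (0, 2), (0, 3), (1, 0), (1, 3), (6, 0), (6, 3), (7, 0), (7, 1), (7, 2), (7, 3)]
Unfold 3 (reflect across h@8): 24 holes -> [(0, 0), (0, 1), (0, 2), (0, 3), (1, 0), (1, 3), (6, 0), (6, 3), (7, 0), (7, 1), (7, 2), (7, 3), (8, 0), (8, 1), (8, 2), (8, 3), (9, 0), (9, 3), (14, 0), (14, 3), (15, 0), (15, 1), (15, 2), (15, 3)]
Unfold 4 (reflect across v@4): 48 holes -> [(0, 0), (0, 1), (0, 2), (0, 3), (0, 4), (0, 5), (0, 6), (0, 7), (1, 0), (1, 3), (1, 4), (1, 7), (6, 0), (6, 3), (6, 4), (6, 7), (7, 0), (7, 1), (7, 2), (7, 3), (7, 4), (7, 5), (7, 6), (7, 7), (8, 0), (8, 1), (8, 2), (8, 3), (8, 4), (8, 5), (8, 6), (8, 7), (9, 0), (9, 3), (9, 4), (9, 7), (14, 0), (14, 3), (14, 4), (14, 7), (15, 0), (15, 1), (15, 2), (15, 3), (15, 4), (15, 5), (15, 6), (15, 7)]
Unfold 5 (reflect across v@8): 96 holes -> [(0, 0), (0, 1), (0, 2), (0, 3), (0, 4), (0, 5), (0, 6), (0, 7), (0, 8), (0, 9), (0, 10), (0, 11), (0, 12), (0, 13), (0, 14), (0, 15), (1, 0), (1, 3), (1, 4), (1, 7), (1, 8), (1, 11), (1, 12), (1, 15), (6, 0), (6, 3), (6, 4), (6, 7), (6, 8), (6, 11), (6, 12), (6, 15), (7, 0), (7, 1), (7, 2), (7, 3), (7, 4), (7, 5), (7, 6), (7, 7), (7, 8), (7, 9), (7, 10), (7, 11), (7, 12), (7, 13), (7, 14), (7, 15), (8, 0), (8, 1), (8, 2), (8, 3), (8, 4), (8, 5), (8, 6), (8, 7), (8, 8), (8, 9), (8, 10), (8, 11), (8, 12), (8, 13), (8, 14), (8, 15), (9, 0), (9, 3), (9, 4), (9, 7), (9, 8), (9, 11), (9, 12), (9, 15), (14, 0), (14, 3), (14, 4), (14, 7), (14, 8), (14, 11), (14, 12), (14, 15), (15, 0), (15, 1), (15, 2), (15, 3), (15, 4), (15, 5), (15, 6), (15, 7), (15, 8), (15, 9), (15, 10), (15, 11), (15, 12), (15, 13), (15, 14), (15, 15)]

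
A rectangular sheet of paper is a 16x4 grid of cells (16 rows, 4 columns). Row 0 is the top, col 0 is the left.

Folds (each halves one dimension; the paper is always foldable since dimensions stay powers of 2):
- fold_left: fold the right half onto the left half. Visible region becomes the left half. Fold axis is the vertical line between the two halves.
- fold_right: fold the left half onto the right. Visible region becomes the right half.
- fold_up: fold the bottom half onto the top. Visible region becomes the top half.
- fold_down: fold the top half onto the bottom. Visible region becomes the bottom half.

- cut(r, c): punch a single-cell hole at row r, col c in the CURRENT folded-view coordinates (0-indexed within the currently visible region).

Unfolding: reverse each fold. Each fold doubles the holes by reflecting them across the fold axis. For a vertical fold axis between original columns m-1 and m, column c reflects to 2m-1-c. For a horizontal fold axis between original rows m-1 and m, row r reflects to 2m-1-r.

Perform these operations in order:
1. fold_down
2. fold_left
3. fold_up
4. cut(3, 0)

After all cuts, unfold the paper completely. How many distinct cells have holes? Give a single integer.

Answer: 8

Derivation:
Op 1 fold_down: fold axis h@8; visible region now rows[8,16) x cols[0,4) = 8x4
Op 2 fold_left: fold axis v@2; visible region now rows[8,16) x cols[0,2) = 8x2
Op 3 fold_up: fold axis h@12; visible region now rows[8,12) x cols[0,2) = 4x2
Op 4 cut(3, 0): punch at orig (11,0); cuts so far [(11, 0)]; region rows[8,12) x cols[0,2) = 4x2
Unfold 1 (reflect across h@12): 2 holes -> [(11, 0), (12, 0)]
Unfold 2 (reflect across v@2): 4 holes -> [(11, 0), (11, 3), (12, 0), (12, 3)]
Unfold 3 (reflect across h@8): 8 holes -> [(3, 0), (3, 3), (4, 0), (4, 3), (11, 0), (11, 3), (12, 0), (12, 3)]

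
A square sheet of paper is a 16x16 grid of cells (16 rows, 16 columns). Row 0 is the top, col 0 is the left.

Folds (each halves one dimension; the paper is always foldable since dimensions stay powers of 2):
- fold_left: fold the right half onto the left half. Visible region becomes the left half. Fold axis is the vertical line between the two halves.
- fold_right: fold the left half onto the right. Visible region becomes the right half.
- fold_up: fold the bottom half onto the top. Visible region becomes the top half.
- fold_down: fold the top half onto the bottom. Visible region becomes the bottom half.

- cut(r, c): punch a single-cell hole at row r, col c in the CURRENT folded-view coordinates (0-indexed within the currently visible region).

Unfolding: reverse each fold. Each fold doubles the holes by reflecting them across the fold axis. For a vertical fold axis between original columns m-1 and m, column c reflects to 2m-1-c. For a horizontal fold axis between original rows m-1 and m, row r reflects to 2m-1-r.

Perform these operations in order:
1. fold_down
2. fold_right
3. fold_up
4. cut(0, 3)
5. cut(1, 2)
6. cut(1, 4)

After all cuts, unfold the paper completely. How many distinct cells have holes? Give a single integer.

Op 1 fold_down: fold axis h@8; visible region now rows[8,16) x cols[0,16) = 8x16
Op 2 fold_right: fold axis v@8; visible region now rows[8,16) x cols[8,16) = 8x8
Op 3 fold_up: fold axis h@12; visible region now rows[8,12) x cols[8,16) = 4x8
Op 4 cut(0, 3): punch at orig (8,11); cuts so far [(8, 11)]; region rows[8,12) x cols[8,16) = 4x8
Op 5 cut(1, 2): punch at orig (9,10); cuts so far [(8, 11), (9, 10)]; region rows[8,12) x cols[8,16) = 4x8
Op 6 cut(1, 4): punch at orig (9,12); cuts so far [(8, 11), (9, 10), (9, 12)]; region rows[8,12) x cols[8,16) = 4x8
Unfold 1 (reflect across h@12): 6 holes -> [(8, 11), (9, 10), (9, 12), (14, 10), (14, 12), (15, 11)]
Unfold 2 (reflect across v@8): 12 holes -> [(8, 4), (8, 11), (9, 3), (9, 5), (9, 10), (9, 12), (14, 3), (14, 5), (14, 10), (14, 12), (15, 4), (15, 11)]
Unfold 3 (reflect across h@8): 24 holes -> [(0, 4), (0, 11), (1, 3), (1, 5), (1, 10), (1, 12), (6, 3), (6, 5), (6, 10), (6, 12), (7, 4), (7, 11), (8, 4), (8, 11), (9, 3), (9, 5), (9, 10), (9, 12), (14, 3), (14, 5), (14, 10), (14, 12), (15, 4), (15, 11)]

Answer: 24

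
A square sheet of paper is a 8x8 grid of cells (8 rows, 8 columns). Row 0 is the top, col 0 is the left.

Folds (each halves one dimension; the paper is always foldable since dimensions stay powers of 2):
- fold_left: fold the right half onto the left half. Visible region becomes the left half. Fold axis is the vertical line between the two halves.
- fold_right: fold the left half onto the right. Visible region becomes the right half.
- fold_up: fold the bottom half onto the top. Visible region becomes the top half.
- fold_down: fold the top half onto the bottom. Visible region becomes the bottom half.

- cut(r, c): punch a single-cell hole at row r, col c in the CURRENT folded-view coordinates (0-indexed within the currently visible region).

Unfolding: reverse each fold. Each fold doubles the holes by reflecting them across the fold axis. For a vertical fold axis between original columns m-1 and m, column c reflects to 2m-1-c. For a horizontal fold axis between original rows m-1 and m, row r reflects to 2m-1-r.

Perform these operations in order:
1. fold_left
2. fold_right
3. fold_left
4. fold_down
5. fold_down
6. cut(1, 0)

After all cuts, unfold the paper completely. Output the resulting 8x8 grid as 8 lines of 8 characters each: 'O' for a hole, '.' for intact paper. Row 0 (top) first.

Op 1 fold_left: fold axis v@4; visible region now rows[0,8) x cols[0,4) = 8x4
Op 2 fold_right: fold axis v@2; visible region now rows[0,8) x cols[2,4) = 8x2
Op 3 fold_left: fold axis v@3; visible region now rows[0,8) x cols[2,3) = 8x1
Op 4 fold_down: fold axis h@4; visible region now rows[4,8) x cols[2,3) = 4x1
Op 5 fold_down: fold axis h@6; visible region now rows[6,8) x cols[2,3) = 2x1
Op 6 cut(1, 0): punch at orig (7,2); cuts so far [(7, 2)]; region rows[6,8) x cols[2,3) = 2x1
Unfold 1 (reflect across h@6): 2 holes -> [(4, 2), (7, 2)]
Unfold 2 (reflect across h@4): 4 holes -> [(0, 2), (3, 2), (4, 2), (7, 2)]
Unfold 3 (reflect across v@3): 8 holes -> [(0, 2), (0, 3), (3, 2), (3, 3), (4, 2), (4, 3), (7, 2), (7, 3)]
Unfold 4 (reflect across v@2): 16 holes -> [(0, 0), (0, 1), (0, 2), (0, 3), (3, 0), (3, 1), (3, 2), (3, 3), (4, 0), (4, 1), (4, 2), (4, 3), (7, 0), (7, 1), (7, 2), (7, 3)]
Unfold 5 (reflect across v@4): 32 holes -> [(0, 0), (0, 1), (0, 2), (0, 3), (0, 4), (0, 5), (0, 6), (0, 7), (3, 0), (3, 1), (3, 2), (3, 3), (3, 4), (3, 5), (3, 6), (3, 7), (4, 0), (4, 1), (4, 2), (4, 3), (4, 4), (4, 5), (4, 6), (4, 7), (7, 0), (7, 1), (7, 2), (7, 3), (7, 4), (7, 5), (7, 6), (7, 7)]

Answer: OOOOOOOO
........
........
OOOOOOOO
OOOOOOOO
........
........
OOOOOOOO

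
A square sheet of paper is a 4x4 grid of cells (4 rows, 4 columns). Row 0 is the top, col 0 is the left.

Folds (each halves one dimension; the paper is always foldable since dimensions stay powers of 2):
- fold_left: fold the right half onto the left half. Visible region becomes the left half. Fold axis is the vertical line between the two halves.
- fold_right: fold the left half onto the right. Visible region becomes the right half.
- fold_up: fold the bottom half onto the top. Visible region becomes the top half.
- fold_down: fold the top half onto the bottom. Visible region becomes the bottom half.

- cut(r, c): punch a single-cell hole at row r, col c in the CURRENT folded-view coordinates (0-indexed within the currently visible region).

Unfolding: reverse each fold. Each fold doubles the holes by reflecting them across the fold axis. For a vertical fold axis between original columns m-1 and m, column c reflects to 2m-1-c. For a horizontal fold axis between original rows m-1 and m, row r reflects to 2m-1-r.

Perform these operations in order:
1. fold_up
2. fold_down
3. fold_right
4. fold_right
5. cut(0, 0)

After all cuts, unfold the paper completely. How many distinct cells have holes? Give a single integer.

Op 1 fold_up: fold axis h@2; visible region now rows[0,2) x cols[0,4) = 2x4
Op 2 fold_down: fold axis h@1; visible region now rows[1,2) x cols[0,4) = 1x4
Op 3 fold_right: fold axis v@2; visible region now rows[1,2) x cols[2,4) = 1x2
Op 4 fold_right: fold axis v@3; visible region now rows[1,2) x cols[3,4) = 1x1
Op 5 cut(0, 0): punch at orig (1,3); cuts so far [(1, 3)]; region rows[1,2) x cols[3,4) = 1x1
Unfold 1 (reflect across v@3): 2 holes -> [(1, 2), (1, 3)]
Unfold 2 (reflect across v@2): 4 holes -> [(1, 0), (1, 1), (1, 2), (1, 3)]
Unfold 3 (reflect across h@1): 8 holes -> [(0, 0), (0, 1), (0, 2), (0, 3), (1, 0), (1, 1), (1, 2), (1, 3)]
Unfold 4 (reflect across h@2): 16 holes -> [(0, 0), (0, 1), (0, 2), (0, 3), (1, 0), (1, 1), (1, 2), (1, 3), (2, 0), (2, 1), (2, 2), (2, 3), (3, 0), (3, 1), (3, 2), (3, 3)]

Answer: 16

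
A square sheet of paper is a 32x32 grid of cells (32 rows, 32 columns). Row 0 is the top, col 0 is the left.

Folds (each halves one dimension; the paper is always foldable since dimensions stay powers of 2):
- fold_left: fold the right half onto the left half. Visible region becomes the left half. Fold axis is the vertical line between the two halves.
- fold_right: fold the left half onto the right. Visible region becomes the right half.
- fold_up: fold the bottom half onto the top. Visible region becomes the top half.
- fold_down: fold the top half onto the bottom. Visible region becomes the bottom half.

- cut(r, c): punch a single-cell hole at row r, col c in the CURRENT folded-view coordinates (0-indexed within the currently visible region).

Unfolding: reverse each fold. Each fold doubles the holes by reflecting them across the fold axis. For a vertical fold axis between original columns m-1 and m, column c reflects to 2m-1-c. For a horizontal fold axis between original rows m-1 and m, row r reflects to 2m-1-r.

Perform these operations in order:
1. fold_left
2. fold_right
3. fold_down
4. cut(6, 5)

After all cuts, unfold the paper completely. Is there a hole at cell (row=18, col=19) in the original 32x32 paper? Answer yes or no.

Op 1 fold_left: fold axis v@16; visible region now rows[0,32) x cols[0,16) = 32x16
Op 2 fold_right: fold axis v@8; visible region now rows[0,32) x cols[8,16) = 32x8
Op 3 fold_down: fold axis h@16; visible region now rows[16,32) x cols[8,16) = 16x8
Op 4 cut(6, 5): punch at orig (22,13); cuts so far [(22, 13)]; region rows[16,32) x cols[8,16) = 16x8
Unfold 1 (reflect across h@16): 2 holes -> [(9, 13), (22, 13)]
Unfold 2 (reflect across v@8): 4 holes -> [(9, 2), (9, 13), (22, 2), (22, 13)]
Unfold 3 (reflect across v@16): 8 holes -> [(9, 2), (9, 13), (9, 18), (9, 29), (22, 2), (22, 13), (22, 18), (22, 29)]
Holes: [(9, 2), (9, 13), (9, 18), (9, 29), (22, 2), (22, 13), (22, 18), (22, 29)]

Answer: no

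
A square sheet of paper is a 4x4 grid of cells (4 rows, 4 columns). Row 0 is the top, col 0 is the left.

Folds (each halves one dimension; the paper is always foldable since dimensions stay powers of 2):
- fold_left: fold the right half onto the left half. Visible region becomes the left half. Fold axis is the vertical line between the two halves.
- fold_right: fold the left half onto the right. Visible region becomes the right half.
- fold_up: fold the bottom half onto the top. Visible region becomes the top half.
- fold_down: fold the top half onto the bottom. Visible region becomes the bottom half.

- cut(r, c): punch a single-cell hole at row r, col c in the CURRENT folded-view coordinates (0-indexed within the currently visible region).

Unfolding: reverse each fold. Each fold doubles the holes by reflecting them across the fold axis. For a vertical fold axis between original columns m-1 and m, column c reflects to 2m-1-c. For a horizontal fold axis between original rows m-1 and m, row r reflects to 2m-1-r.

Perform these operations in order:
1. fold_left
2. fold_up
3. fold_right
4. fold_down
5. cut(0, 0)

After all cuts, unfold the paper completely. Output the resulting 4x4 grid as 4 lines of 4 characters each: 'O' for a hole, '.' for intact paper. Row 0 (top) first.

Op 1 fold_left: fold axis v@2; visible region now rows[0,4) x cols[0,2) = 4x2
Op 2 fold_up: fold axis h@2; visible region now rows[0,2) x cols[0,2) = 2x2
Op 3 fold_right: fold axis v@1; visible region now rows[0,2) x cols[1,2) = 2x1
Op 4 fold_down: fold axis h@1; visible region now rows[1,2) x cols[1,2) = 1x1
Op 5 cut(0, 0): punch at orig (1,1); cuts so far [(1, 1)]; region rows[1,2) x cols[1,2) = 1x1
Unfold 1 (reflect across h@1): 2 holes -> [(0, 1), (1, 1)]
Unfold 2 (reflect across v@1): 4 holes -> [(0, 0), (0, 1), (1, 0), (1, 1)]
Unfold 3 (reflect across h@2): 8 holes -> [(0, 0), (0, 1), (1, 0), (1, 1), (2, 0), (2, 1), (3, 0), (3, 1)]
Unfold 4 (reflect across v@2): 16 holes -> [(0, 0), (0, 1), (0, 2), (0, 3), (1, 0), (1, 1), (1, 2), (1, 3), (2, 0), (2, 1), (2, 2), (2, 3), (3, 0), (3, 1), (3, 2), (3, 3)]

Answer: OOOO
OOOO
OOOO
OOOO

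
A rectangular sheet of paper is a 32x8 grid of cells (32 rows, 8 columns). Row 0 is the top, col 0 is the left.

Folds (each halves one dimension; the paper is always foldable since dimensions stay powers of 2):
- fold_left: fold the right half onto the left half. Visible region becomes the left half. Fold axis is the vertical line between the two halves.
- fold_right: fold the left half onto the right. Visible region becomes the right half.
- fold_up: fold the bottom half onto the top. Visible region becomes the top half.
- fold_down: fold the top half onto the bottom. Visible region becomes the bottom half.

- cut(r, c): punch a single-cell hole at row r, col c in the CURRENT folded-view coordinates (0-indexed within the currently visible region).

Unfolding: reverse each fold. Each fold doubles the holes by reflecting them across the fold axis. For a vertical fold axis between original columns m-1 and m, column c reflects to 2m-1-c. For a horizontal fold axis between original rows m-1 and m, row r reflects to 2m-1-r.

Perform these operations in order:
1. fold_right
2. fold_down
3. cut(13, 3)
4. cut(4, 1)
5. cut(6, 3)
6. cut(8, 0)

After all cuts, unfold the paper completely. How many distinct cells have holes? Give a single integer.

Op 1 fold_right: fold axis v@4; visible region now rows[0,32) x cols[4,8) = 32x4
Op 2 fold_down: fold axis h@16; visible region now rows[16,32) x cols[4,8) = 16x4
Op 3 cut(13, 3): punch at orig (29,7); cuts so far [(29, 7)]; region rows[16,32) x cols[4,8) = 16x4
Op 4 cut(4, 1): punch at orig (20,5); cuts so far [(20, 5), (29, 7)]; region rows[16,32) x cols[4,8) = 16x4
Op 5 cut(6, 3): punch at orig (22,7); cuts so far [(20, 5), (22, 7), (29, 7)]; region rows[16,32) x cols[4,8) = 16x4
Op 6 cut(8, 0): punch at orig (24,4); cuts so far [(20, 5), (22, 7), (24, 4), (29, 7)]; region rows[16,32) x cols[4,8) = 16x4
Unfold 1 (reflect across h@16): 8 holes -> [(2, 7), (7, 4), (9, 7), (11, 5), (20, 5), (22, 7), (24, 4), (29, 7)]
Unfold 2 (reflect across v@4): 16 holes -> [(2, 0), (2, 7), (7, 3), (7, 4), (9, 0), (9, 7), (11, 2), (11, 5), (20, 2), (20, 5), (22, 0), (22, 7), (24, 3), (24, 4), (29, 0), (29, 7)]

Answer: 16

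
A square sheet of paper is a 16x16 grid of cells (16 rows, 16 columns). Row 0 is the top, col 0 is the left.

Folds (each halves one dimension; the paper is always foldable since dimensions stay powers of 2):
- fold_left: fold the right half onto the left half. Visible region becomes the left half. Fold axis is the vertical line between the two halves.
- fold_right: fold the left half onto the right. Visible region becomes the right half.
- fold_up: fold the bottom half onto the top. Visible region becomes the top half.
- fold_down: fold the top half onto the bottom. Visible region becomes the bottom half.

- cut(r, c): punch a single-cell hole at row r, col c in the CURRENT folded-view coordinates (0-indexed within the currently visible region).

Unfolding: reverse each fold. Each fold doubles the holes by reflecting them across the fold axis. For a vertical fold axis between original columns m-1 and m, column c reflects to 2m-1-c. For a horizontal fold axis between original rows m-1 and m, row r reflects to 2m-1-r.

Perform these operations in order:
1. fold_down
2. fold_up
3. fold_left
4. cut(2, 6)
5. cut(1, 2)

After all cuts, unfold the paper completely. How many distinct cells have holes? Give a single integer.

Answer: 16

Derivation:
Op 1 fold_down: fold axis h@8; visible region now rows[8,16) x cols[0,16) = 8x16
Op 2 fold_up: fold axis h@12; visible region now rows[8,12) x cols[0,16) = 4x16
Op 3 fold_left: fold axis v@8; visible region now rows[8,12) x cols[0,8) = 4x8
Op 4 cut(2, 6): punch at orig (10,6); cuts so far [(10, 6)]; region rows[8,12) x cols[0,8) = 4x8
Op 5 cut(1, 2): punch at orig (9,2); cuts so far [(9, 2), (10, 6)]; region rows[8,12) x cols[0,8) = 4x8
Unfold 1 (reflect across v@8): 4 holes -> [(9, 2), (9, 13), (10, 6), (10, 9)]
Unfold 2 (reflect across h@12): 8 holes -> [(9, 2), (9, 13), (10, 6), (10, 9), (13, 6), (13, 9), (14, 2), (14, 13)]
Unfold 3 (reflect across h@8): 16 holes -> [(1, 2), (1, 13), (2, 6), (2, 9), (5, 6), (5, 9), (6, 2), (6, 13), (9, 2), (9, 13), (10, 6), (10, 9), (13, 6), (13, 9), (14, 2), (14, 13)]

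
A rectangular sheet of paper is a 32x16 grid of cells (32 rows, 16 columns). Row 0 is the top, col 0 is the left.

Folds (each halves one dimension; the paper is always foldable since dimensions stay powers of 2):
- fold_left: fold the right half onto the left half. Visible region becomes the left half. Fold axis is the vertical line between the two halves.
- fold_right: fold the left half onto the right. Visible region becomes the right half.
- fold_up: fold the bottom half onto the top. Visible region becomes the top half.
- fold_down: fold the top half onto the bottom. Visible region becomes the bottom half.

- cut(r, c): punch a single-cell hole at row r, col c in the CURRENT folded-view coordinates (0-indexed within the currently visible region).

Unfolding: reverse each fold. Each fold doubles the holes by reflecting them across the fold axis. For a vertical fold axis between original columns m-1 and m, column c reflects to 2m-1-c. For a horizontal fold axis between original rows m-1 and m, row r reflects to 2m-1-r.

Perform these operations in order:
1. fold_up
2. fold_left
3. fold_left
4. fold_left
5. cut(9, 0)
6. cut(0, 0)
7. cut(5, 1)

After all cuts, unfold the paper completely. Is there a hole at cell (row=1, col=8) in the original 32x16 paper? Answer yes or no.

Op 1 fold_up: fold axis h@16; visible region now rows[0,16) x cols[0,16) = 16x16
Op 2 fold_left: fold axis v@8; visible region now rows[0,16) x cols[0,8) = 16x8
Op 3 fold_left: fold axis v@4; visible region now rows[0,16) x cols[0,4) = 16x4
Op 4 fold_left: fold axis v@2; visible region now rows[0,16) x cols[0,2) = 16x2
Op 5 cut(9, 0): punch at orig (9,0); cuts so far [(9, 0)]; region rows[0,16) x cols[0,2) = 16x2
Op 6 cut(0, 0): punch at orig (0,0); cuts so far [(0, 0), (9, 0)]; region rows[0,16) x cols[0,2) = 16x2
Op 7 cut(5, 1): punch at orig (5,1); cuts so far [(0, 0), (5, 1), (9, 0)]; region rows[0,16) x cols[0,2) = 16x2
Unfold 1 (reflect across v@2): 6 holes -> [(0, 0), (0, 3), (5, 1), (5, 2), (9, 0), (9, 3)]
Unfold 2 (reflect across v@4): 12 holes -> [(0, 0), (0, 3), (0, 4), (0, 7), (5, 1), (5, 2), (5, 5), (5, 6), (9, 0), (9, 3), (9, 4), (9, 7)]
Unfold 3 (reflect across v@8): 24 holes -> [(0, 0), (0, 3), (0, 4), (0, 7), (0, 8), (0, 11), (0, 12), (0, 15), (5, 1), (5, 2), (5, 5), (5, 6), (5, 9), (5, 10), (5, 13), (5, 14), (9, 0), (9, 3), (9, 4), (9, 7), (9, 8), (9, 11), (9, 12), (9, 15)]
Unfold 4 (reflect across h@16): 48 holes -> [(0, 0), (0, 3), (0, 4), (0, 7), (0, 8), (0, 11), (0, 12), (0, 15), (5, 1), (5, 2), (5, 5), (5, 6), (5, 9), (5, 10), (5, 13), (5, 14), (9, 0), (9, 3), (9, 4), (9, 7), (9, 8), (9, 11), (9, 12), (9, 15), (22, 0), (22, 3), (22, 4), (22, 7), (22, 8), (22, 11), (22, 12), (22, 15), (26, 1), (26, 2), (26, 5), (26, 6), (26, 9), (26, 10), (26, 13), (26, 14), (31, 0), (31, 3), (31, 4), (31, 7), (31, 8), (31, 11), (31, 12), (31, 15)]
Holes: [(0, 0), (0, 3), (0, 4), (0, 7), (0, 8), (0, 11), (0, 12), (0, 15), (5, 1), (5, 2), (5, 5), (5, 6), (5, 9), (5, 10), (5, 13), (5, 14), (9, 0), (9, 3), (9, 4), (9, 7), (9, 8), (9, 11), (9, 12), (9, 15), (22, 0), (22, 3), (22, 4), (22, 7), (22, 8), (22, 11), (22, 12), (22, 15), (26, 1), (26, 2), (26, 5), (26, 6), (26, 9), (26, 10), (26, 13), (26, 14), (31, 0), (31, 3), (31, 4), (31, 7), (31, 8), (31, 11), (31, 12), (31, 15)]

Answer: no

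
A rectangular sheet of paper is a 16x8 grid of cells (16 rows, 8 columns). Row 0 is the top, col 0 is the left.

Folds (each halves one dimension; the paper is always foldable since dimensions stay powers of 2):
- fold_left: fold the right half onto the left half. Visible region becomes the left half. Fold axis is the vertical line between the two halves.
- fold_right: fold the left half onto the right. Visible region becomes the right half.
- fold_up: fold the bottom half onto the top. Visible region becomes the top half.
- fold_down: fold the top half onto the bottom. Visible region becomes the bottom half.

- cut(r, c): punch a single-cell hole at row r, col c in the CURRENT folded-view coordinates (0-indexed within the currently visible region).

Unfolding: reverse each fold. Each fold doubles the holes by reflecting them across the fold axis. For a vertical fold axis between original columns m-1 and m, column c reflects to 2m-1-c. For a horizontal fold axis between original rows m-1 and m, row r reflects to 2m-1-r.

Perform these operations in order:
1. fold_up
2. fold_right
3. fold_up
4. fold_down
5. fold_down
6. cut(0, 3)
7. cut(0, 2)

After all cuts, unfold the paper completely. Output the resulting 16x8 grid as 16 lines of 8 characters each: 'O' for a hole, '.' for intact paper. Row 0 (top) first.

Answer: OO....OO
OO....OO
OO....OO
OO....OO
OO....OO
OO....OO
OO....OO
OO....OO
OO....OO
OO....OO
OO....OO
OO....OO
OO....OO
OO....OO
OO....OO
OO....OO

Derivation:
Op 1 fold_up: fold axis h@8; visible region now rows[0,8) x cols[0,8) = 8x8
Op 2 fold_right: fold axis v@4; visible region now rows[0,8) x cols[4,8) = 8x4
Op 3 fold_up: fold axis h@4; visible region now rows[0,4) x cols[4,8) = 4x4
Op 4 fold_down: fold axis h@2; visible region now rows[2,4) x cols[4,8) = 2x4
Op 5 fold_down: fold axis h@3; visible region now rows[3,4) x cols[4,8) = 1x4
Op 6 cut(0, 3): punch at orig (3,7); cuts so far [(3, 7)]; region rows[3,4) x cols[4,8) = 1x4
Op 7 cut(0, 2): punch at orig (3,6); cuts so far [(3, 6), (3, 7)]; region rows[3,4) x cols[4,8) = 1x4
Unfold 1 (reflect across h@3): 4 holes -> [(2, 6), (2, 7), (3, 6), (3, 7)]
Unfold 2 (reflect across h@2): 8 holes -> [(0, 6), (0, 7), (1, 6), (1, 7), (2, 6), (2, 7), (3, 6), (3, 7)]
Unfold 3 (reflect across h@4): 16 holes -> [(0, 6), (0, 7), (1, 6), (1, 7), (2, 6), (2, 7), (3, 6), (3, 7), (4, 6), (4, 7), (5, 6), (5, 7), (6, 6), (6, 7), (7, 6), (7, 7)]
Unfold 4 (reflect across v@4): 32 holes -> [(0, 0), (0, 1), (0, 6), (0, 7), (1, 0), (1, 1), (1, 6), (1, 7), (2, 0), (2, 1), (2, 6), (2, 7), (3, 0), (3, 1), (3, 6), (3, 7), (4, 0), (4, 1), (4, 6), (4, 7), (5, 0), (5, 1), (5, 6), (5, 7), (6, 0), (6, 1), (6, 6), (6, 7), (7, 0), (7, 1), (7, 6), (7, 7)]
Unfold 5 (reflect across h@8): 64 holes -> [(0, 0), (0, 1), (0, 6), (0, 7), (1, 0), (1, 1), (1, 6), (1, 7), (2, 0), (2, 1), (2, 6), (2, 7), (3, 0), (3, 1), (3, 6), (3, 7), (4, 0), (4, 1), (4, 6), (4, 7), (5, 0), (5, 1), (5, 6), (5, 7), (6, 0), (6, 1), (6, 6), (6, 7), (7, 0), (7, 1), (7, 6), (7, 7), (8, 0), (8, 1), (8, 6), (8, 7), (9, 0), (9, 1), (9, 6), (9, 7), (10, 0), (10, 1), (10, 6), (10, 7), (11, 0), (11, 1), (11, 6), (11, 7), (12, 0), (12, 1), (12, 6), (12, 7), (13, 0), (13, 1), (13, 6), (13, 7), (14, 0), (14, 1), (14, 6), (14, 7), (15, 0), (15, 1), (15, 6), (15, 7)]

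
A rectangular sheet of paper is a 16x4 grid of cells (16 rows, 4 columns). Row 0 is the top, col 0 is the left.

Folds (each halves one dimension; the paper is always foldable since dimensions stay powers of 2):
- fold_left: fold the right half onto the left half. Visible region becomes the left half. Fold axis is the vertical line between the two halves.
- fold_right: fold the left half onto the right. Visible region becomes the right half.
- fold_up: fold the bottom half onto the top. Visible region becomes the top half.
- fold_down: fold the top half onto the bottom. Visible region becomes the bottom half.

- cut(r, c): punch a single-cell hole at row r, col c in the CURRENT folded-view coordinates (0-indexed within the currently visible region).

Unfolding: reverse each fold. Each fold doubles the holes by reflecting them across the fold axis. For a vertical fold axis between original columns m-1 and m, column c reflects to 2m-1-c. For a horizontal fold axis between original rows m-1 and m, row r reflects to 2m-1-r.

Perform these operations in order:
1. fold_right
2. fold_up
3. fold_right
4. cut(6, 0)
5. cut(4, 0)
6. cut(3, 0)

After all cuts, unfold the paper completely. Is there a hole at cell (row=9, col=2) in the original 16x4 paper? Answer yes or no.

Op 1 fold_right: fold axis v@2; visible region now rows[0,16) x cols[2,4) = 16x2
Op 2 fold_up: fold axis h@8; visible region now rows[0,8) x cols[2,4) = 8x2
Op 3 fold_right: fold axis v@3; visible region now rows[0,8) x cols[3,4) = 8x1
Op 4 cut(6, 0): punch at orig (6,3); cuts so far [(6, 3)]; region rows[0,8) x cols[3,4) = 8x1
Op 5 cut(4, 0): punch at orig (4,3); cuts so far [(4, 3), (6, 3)]; region rows[0,8) x cols[3,4) = 8x1
Op 6 cut(3, 0): punch at orig (3,3); cuts so far [(3, 3), (4, 3), (6, 3)]; region rows[0,8) x cols[3,4) = 8x1
Unfold 1 (reflect across v@3): 6 holes -> [(3, 2), (3, 3), (4, 2), (4, 3), (6, 2), (6, 3)]
Unfold 2 (reflect across h@8): 12 holes -> [(3, 2), (3, 3), (4, 2), (4, 3), (6, 2), (6, 3), (9, 2), (9, 3), (11, 2), (11, 3), (12, 2), (12, 3)]
Unfold 3 (reflect across v@2): 24 holes -> [(3, 0), (3, 1), (3, 2), (3, 3), (4, 0), (4, 1), (4, 2), (4, 3), (6, 0), (6, 1), (6, 2), (6, 3), (9, 0), (9, 1), (9, 2), (9, 3), (11, 0), (11, 1), (11, 2), (11, 3), (12, 0), (12, 1), (12, 2), (12, 3)]
Holes: [(3, 0), (3, 1), (3, 2), (3, 3), (4, 0), (4, 1), (4, 2), (4, 3), (6, 0), (6, 1), (6, 2), (6, 3), (9, 0), (9, 1), (9, 2), (9, 3), (11, 0), (11, 1), (11, 2), (11, 3), (12, 0), (12, 1), (12, 2), (12, 3)]

Answer: yes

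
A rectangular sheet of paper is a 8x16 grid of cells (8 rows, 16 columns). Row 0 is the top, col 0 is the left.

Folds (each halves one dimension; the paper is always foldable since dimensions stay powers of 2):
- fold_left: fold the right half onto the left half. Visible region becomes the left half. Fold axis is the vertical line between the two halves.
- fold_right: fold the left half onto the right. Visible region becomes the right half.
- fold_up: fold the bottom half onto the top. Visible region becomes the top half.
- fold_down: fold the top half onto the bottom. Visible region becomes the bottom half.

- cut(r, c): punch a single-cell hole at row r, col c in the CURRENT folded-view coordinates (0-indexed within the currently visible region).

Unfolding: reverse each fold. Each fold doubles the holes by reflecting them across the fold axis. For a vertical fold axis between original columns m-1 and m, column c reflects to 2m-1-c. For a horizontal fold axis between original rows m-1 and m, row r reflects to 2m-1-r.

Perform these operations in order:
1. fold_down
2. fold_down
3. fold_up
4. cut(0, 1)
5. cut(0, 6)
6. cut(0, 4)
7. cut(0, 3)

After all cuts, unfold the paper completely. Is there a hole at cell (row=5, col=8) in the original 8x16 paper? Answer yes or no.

Answer: no

Derivation:
Op 1 fold_down: fold axis h@4; visible region now rows[4,8) x cols[0,16) = 4x16
Op 2 fold_down: fold axis h@6; visible region now rows[6,8) x cols[0,16) = 2x16
Op 3 fold_up: fold axis h@7; visible region now rows[6,7) x cols[0,16) = 1x16
Op 4 cut(0, 1): punch at orig (6,1); cuts so far [(6, 1)]; region rows[6,7) x cols[0,16) = 1x16
Op 5 cut(0, 6): punch at orig (6,6); cuts so far [(6, 1), (6, 6)]; region rows[6,7) x cols[0,16) = 1x16
Op 6 cut(0, 4): punch at orig (6,4); cuts so far [(6, 1), (6, 4), (6, 6)]; region rows[6,7) x cols[0,16) = 1x16
Op 7 cut(0, 3): punch at orig (6,3); cuts so far [(6, 1), (6, 3), (6, 4), (6, 6)]; region rows[6,7) x cols[0,16) = 1x16
Unfold 1 (reflect across h@7): 8 holes -> [(6, 1), (6, 3), (6, 4), (6, 6), (7, 1), (7, 3), (7, 4), (7, 6)]
Unfold 2 (reflect across h@6): 16 holes -> [(4, 1), (4, 3), (4, 4), (4, 6), (5, 1), (5, 3), (5, 4), (5, 6), (6, 1), (6, 3), (6, 4), (6, 6), (7, 1), (7, 3), (7, 4), (7, 6)]
Unfold 3 (reflect across h@4): 32 holes -> [(0, 1), (0, 3), (0, 4), (0, 6), (1, 1), (1, 3), (1, 4), (1, 6), (2, 1), (2, 3), (2, 4), (2, 6), (3, 1), (3, 3), (3, 4), (3, 6), (4, 1), (4, 3), (4, 4), (4, 6), (5, 1), (5, 3), (5, 4), (5, 6), (6, 1), (6, 3), (6, 4), (6, 6), (7, 1), (7, 3), (7, 4), (7, 6)]
Holes: [(0, 1), (0, 3), (0, 4), (0, 6), (1, 1), (1, 3), (1, 4), (1, 6), (2, 1), (2, 3), (2, 4), (2, 6), (3, 1), (3, 3), (3, 4), (3, 6), (4, 1), (4, 3), (4, 4), (4, 6), (5, 1), (5, 3), (5, 4), (5, 6), (6, 1), (6, 3), (6, 4), (6, 6), (7, 1), (7, 3), (7, 4), (7, 6)]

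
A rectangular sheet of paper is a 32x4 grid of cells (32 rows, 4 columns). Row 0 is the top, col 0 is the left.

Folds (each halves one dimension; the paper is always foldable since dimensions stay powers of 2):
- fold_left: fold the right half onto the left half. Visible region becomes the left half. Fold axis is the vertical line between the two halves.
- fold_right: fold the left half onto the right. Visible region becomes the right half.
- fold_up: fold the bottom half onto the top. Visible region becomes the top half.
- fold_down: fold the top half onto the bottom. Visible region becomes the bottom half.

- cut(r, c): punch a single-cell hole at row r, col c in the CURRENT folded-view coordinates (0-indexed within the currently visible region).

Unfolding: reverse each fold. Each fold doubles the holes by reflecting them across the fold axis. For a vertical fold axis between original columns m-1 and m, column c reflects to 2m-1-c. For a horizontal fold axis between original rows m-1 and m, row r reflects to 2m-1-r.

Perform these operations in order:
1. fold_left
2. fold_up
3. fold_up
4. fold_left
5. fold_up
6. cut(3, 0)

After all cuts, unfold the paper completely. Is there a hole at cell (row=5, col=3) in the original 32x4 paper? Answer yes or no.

Answer: no

Derivation:
Op 1 fold_left: fold axis v@2; visible region now rows[0,32) x cols[0,2) = 32x2
Op 2 fold_up: fold axis h@16; visible region now rows[0,16) x cols[0,2) = 16x2
Op 3 fold_up: fold axis h@8; visible region now rows[0,8) x cols[0,2) = 8x2
Op 4 fold_left: fold axis v@1; visible region now rows[0,8) x cols[0,1) = 8x1
Op 5 fold_up: fold axis h@4; visible region now rows[0,4) x cols[0,1) = 4x1
Op 6 cut(3, 0): punch at orig (3,0); cuts so far [(3, 0)]; region rows[0,4) x cols[0,1) = 4x1
Unfold 1 (reflect across h@4): 2 holes -> [(3, 0), (4, 0)]
Unfold 2 (reflect across v@1): 4 holes -> [(3, 0), (3, 1), (4, 0), (4, 1)]
Unfold 3 (reflect across h@8): 8 holes -> [(3, 0), (3, 1), (4, 0), (4, 1), (11, 0), (11, 1), (12, 0), (12, 1)]
Unfold 4 (reflect across h@16): 16 holes -> [(3, 0), (3, 1), (4, 0), (4, 1), (11, 0), (11, 1), (12, 0), (12, 1), (19, 0), (19, 1), (20, 0), (20, 1), (27, 0), (27, 1), (28, 0), (28, 1)]
Unfold 5 (reflect across v@2): 32 holes -> [(3, 0), (3, 1), (3, 2), (3, 3), (4, 0), (4, 1), (4, 2), (4, 3), (11, 0), (11, 1), (11, 2), (11, 3), (12, 0), (12, 1), (12, 2), (12, 3), (19, 0), (19, 1), (19, 2), (19, 3), (20, 0), (20, 1), (20, 2), (20, 3), (27, 0), (27, 1), (27, 2), (27, 3), (28, 0), (28, 1), (28, 2), (28, 3)]
Holes: [(3, 0), (3, 1), (3, 2), (3, 3), (4, 0), (4, 1), (4, 2), (4, 3), (11, 0), (11, 1), (11, 2), (11, 3), (12, 0), (12, 1), (12, 2), (12, 3), (19, 0), (19, 1), (19, 2), (19, 3), (20, 0), (20, 1), (20, 2), (20, 3), (27, 0), (27, 1), (27, 2), (27, 3), (28, 0), (28, 1), (28, 2), (28, 3)]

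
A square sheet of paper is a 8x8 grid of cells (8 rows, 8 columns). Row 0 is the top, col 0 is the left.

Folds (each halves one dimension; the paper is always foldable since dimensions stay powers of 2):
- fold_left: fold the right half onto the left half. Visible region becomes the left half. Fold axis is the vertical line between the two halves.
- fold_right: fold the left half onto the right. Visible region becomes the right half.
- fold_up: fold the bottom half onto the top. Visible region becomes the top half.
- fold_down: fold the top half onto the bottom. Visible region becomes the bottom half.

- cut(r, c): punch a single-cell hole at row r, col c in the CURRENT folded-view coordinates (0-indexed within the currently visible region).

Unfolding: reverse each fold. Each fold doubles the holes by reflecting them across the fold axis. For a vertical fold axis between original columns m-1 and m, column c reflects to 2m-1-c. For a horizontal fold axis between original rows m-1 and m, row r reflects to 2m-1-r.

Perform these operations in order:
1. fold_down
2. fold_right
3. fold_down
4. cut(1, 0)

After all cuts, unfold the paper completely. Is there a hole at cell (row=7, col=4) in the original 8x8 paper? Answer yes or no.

Answer: yes

Derivation:
Op 1 fold_down: fold axis h@4; visible region now rows[4,8) x cols[0,8) = 4x8
Op 2 fold_right: fold axis v@4; visible region now rows[4,8) x cols[4,8) = 4x4
Op 3 fold_down: fold axis h@6; visible region now rows[6,8) x cols[4,8) = 2x4
Op 4 cut(1, 0): punch at orig (7,4); cuts so far [(7, 4)]; region rows[6,8) x cols[4,8) = 2x4
Unfold 1 (reflect across h@6): 2 holes -> [(4, 4), (7, 4)]
Unfold 2 (reflect across v@4): 4 holes -> [(4, 3), (4, 4), (7, 3), (7, 4)]
Unfold 3 (reflect across h@4): 8 holes -> [(0, 3), (0, 4), (3, 3), (3, 4), (4, 3), (4, 4), (7, 3), (7, 4)]
Holes: [(0, 3), (0, 4), (3, 3), (3, 4), (4, 3), (4, 4), (7, 3), (7, 4)]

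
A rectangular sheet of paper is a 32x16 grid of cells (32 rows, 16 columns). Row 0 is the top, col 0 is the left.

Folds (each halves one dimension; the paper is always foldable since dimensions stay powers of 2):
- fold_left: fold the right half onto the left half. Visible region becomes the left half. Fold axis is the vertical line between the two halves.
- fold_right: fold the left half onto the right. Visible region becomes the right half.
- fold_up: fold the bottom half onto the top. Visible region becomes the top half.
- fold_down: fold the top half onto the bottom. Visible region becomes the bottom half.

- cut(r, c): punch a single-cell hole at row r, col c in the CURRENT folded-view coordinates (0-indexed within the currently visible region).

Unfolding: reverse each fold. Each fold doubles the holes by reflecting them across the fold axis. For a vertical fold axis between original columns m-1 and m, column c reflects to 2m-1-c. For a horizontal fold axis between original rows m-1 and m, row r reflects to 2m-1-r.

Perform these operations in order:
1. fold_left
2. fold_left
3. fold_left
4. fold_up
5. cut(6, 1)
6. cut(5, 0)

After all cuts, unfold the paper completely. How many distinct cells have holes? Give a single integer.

Op 1 fold_left: fold axis v@8; visible region now rows[0,32) x cols[0,8) = 32x8
Op 2 fold_left: fold axis v@4; visible region now rows[0,32) x cols[0,4) = 32x4
Op 3 fold_left: fold axis v@2; visible region now rows[0,32) x cols[0,2) = 32x2
Op 4 fold_up: fold axis h@16; visible region now rows[0,16) x cols[0,2) = 16x2
Op 5 cut(6, 1): punch at orig (6,1); cuts so far [(6, 1)]; region rows[0,16) x cols[0,2) = 16x2
Op 6 cut(5, 0): punch at orig (5,0); cuts so far [(5, 0), (6, 1)]; region rows[0,16) x cols[0,2) = 16x2
Unfold 1 (reflect across h@16): 4 holes -> [(5, 0), (6, 1), (25, 1), (26, 0)]
Unfold 2 (reflect across v@2): 8 holes -> [(5, 0), (5, 3), (6, 1), (6, 2), (25, 1), (25, 2), (26, 0), (26, 3)]
Unfold 3 (reflect across v@4): 16 holes -> [(5, 0), (5, 3), (5, 4), (5, 7), (6, 1), (6, 2), (6, 5), (6, 6), (25, 1), (25, 2), (25, 5), (25, 6), (26, 0), (26, 3), (26, 4), (26, 7)]
Unfold 4 (reflect across v@8): 32 holes -> [(5, 0), (5, 3), (5, 4), (5, 7), (5, 8), (5, 11), (5, 12), (5, 15), (6, 1), (6, 2), (6, 5), (6, 6), (6, 9), (6, 10), (6, 13), (6, 14), (25, 1), (25, 2), (25, 5), (25, 6), (25, 9), (25, 10), (25, 13), (25, 14), (26, 0), (26, 3), (26, 4), (26, 7), (26, 8), (26, 11), (26, 12), (26, 15)]

Answer: 32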